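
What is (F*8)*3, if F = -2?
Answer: -48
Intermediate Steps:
(F*8)*3 = -2*8*3 = -16*3 = -48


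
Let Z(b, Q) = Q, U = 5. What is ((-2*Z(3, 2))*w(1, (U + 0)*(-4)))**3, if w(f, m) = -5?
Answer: 8000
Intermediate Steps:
((-2*Z(3, 2))*w(1, (U + 0)*(-4)))**3 = (-2*2*(-5))**3 = (-4*(-5))**3 = 20**3 = 8000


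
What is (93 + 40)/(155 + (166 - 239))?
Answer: 133/82 ≈ 1.6220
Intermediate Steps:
(93 + 40)/(155 + (166 - 239)) = 133/(155 - 73) = 133/82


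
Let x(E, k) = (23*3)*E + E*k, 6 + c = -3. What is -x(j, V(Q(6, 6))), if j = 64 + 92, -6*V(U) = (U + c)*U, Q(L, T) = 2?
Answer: -11128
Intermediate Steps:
c = -9 (c = -6 - 3 = -9)
V(U) = -U*(-9 + U)/6 (V(U) = -(U - 9)*U/6 = -(-9 + U)*U/6 = -U*(-9 + U)/6)
j = 156
x(E, k) = 69*E + E*k
-x(j, V(Q(6, 6))) = -156*(69 + (⅙)*2*(9 - 1*2)) = -156*(69 + (⅙)*2*(9 - 2)) = -156*(69 + (⅙)*2*7) = -156*(69 + 7/3) = -156*214/3 = -1*11128 = -11128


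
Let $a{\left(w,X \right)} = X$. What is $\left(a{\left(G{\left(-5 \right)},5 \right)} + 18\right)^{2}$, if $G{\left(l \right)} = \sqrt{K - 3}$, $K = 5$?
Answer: $529$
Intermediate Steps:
$G{\left(l \right)} = \sqrt{2}$ ($G{\left(l \right)} = \sqrt{5 - 3} = \sqrt{2}$)
$\left(a{\left(G{\left(-5 \right)},5 \right)} + 18\right)^{2} = \left(5 + 18\right)^{2} = 23^{2} = 529$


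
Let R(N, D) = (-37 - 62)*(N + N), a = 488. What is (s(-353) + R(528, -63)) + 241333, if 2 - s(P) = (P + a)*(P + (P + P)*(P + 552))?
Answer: 19151136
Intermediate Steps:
R(N, D) = -198*N
s(P) = 2 - (488 + P)*(P + 2*P*(552 + P)) (s(P) = 2 - (P + 488)*(P + (P + P)*(P + 552)) = 2 - (488 + P)*(P + (2*P)*(552 + P)) = 2 - (488 + P)*(P + 2*P*(552 + P)))
(s(-353) + R(528, -63)) + 241333 = ((2 - 539240*(-353) - 2081*(-353)² - 2*(-353)³) - 198*528) + 241333 = ((2 + 190351720 - 2081*124609 - 2*(-43986977)) - 104544) + 241333 = ((2 + 190351720 - 259311329 + 87973954) - 104544) + 241333 = (19014347 - 104544) + 241333 = 18909803 + 241333 = 19151136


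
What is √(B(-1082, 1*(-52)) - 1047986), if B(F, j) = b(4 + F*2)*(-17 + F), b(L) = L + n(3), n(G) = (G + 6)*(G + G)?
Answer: 2*√316627 ≈ 1125.4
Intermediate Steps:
n(G) = 2*G*(6 + G) (n(G) = (6 + G)*(2*G) = 2*G*(6 + G))
b(L) = 54 + L (b(L) = L + 2*3*(6 + 3) = L + 2*3*9 = L + 54 = 54 + L)
B(F, j) = (-17 + F)*(58 + 2*F) (B(F, j) = (54 + (4 + F*2))*(-17 + F) = (54 + (4 + 2*F))*(-17 + F) = (58 + 2*F)*(-17 + F) = (-17 + F)*(58 + 2*F))
√(B(-1082, 1*(-52)) - 1047986) = √(2*(-17 - 1082)*(29 - 1082) - 1047986) = √(2*(-1099)*(-1053) - 1047986) = √(2314494 - 1047986) = √1266508 = 2*√316627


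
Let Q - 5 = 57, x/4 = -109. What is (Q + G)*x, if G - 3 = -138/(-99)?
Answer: -955276/33 ≈ -28948.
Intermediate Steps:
x = -436 (x = 4*(-109) = -436)
Q = 62 (Q = 5 + 57 = 62)
G = 145/33 (G = 3 - 138/(-99) = 3 - 138*(-1/99) = 3 + 46/33 = 145/33 ≈ 4.3939)
(Q + G)*x = (62 + 145/33)*(-436) = (2191/33)*(-436) = -955276/33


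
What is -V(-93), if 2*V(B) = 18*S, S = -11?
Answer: 99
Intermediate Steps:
V(B) = -99 (V(B) = (18*(-11))/2 = (½)*(-198) = -99)
-V(-93) = -1*(-99) = 99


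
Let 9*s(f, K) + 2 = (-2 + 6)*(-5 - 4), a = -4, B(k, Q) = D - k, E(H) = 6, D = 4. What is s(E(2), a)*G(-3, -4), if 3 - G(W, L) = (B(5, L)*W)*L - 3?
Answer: -76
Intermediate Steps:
B(k, Q) = 4 - k
G(W, L) = 6 + L*W (G(W, L) = 3 - (((4 - 1*5)*W)*L - 3) = 3 - (((4 - 5)*W)*L - 3) = 3 - ((-W)*L - 3) = 3 - (-L*W - 3) = 3 - (-3 - L*W) = 3 + (3 + L*W) = 6 + L*W)
s(f, K) = -38/9 (s(f, K) = -2/9 + ((-2 + 6)*(-5 - 4))/9 = -2/9 + (4*(-9))/9 = -2/9 + (⅑)*(-36) = -2/9 - 4 = -38/9)
s(E(2), a)*G(-3, -4) = -38*(6 - 4*(-3))/9 = -38*(6 + 12)/9 = -38/9*18 = -76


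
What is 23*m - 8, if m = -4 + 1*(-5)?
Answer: -215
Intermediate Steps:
m = -9 (m = -4 - 5 = -9)
23*m - 8 = 23*(-9) - 8 = -207 - 8 = -215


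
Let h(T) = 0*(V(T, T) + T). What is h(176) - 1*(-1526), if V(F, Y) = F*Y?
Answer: 1526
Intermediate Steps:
h(T) = 0 (h(T) = 0*(T*T + T) = 0*(T**2 + T) = 0*(T + T**2) = 0)
h(176) - 1*(-1526) = 0 - 1*(-1526) = 0 + 1526 = 1526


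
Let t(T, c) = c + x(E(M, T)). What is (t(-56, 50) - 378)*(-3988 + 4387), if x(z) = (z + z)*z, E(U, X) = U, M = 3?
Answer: -123690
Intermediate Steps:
x(z) = 2*z² (x(z) = (2*z)*z = 2*z²)
t(T, c) = 18 + c (t(T, c) = c + 2*3² = c + 2*9 = c + 18 = 18 + c)
(t(-56, 50) - 378)*(-3988 + 4387) = ((18 + 50) - 378)*(-3988 + 4387) = (68 - 378)*399 = -310*399 = -123690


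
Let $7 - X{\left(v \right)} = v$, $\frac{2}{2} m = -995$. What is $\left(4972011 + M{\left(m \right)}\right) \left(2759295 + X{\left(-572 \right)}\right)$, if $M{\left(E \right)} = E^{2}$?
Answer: $16454468143464$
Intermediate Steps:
$m = -995$
$X{\left(v \right)} = 7 - v$
$\left(4972011 + M{\left(m \right)}\right) \left(2759295 + X{\left(-572 \right)}\right) = \left(4972011 + \left(-995\right)^{2}\right) \left(2759295 + \left(7 - -572\right)\right) = \left(4972011 + 990025\right) \left(2759295 + \left(7 + 572\right)\right) = 5962036 \left(2759295 + 579\right) = 5962036 \cdot 2759874 = 16454468143464$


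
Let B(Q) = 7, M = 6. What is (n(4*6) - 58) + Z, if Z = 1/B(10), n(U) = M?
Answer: -363/7 ≈ -51.857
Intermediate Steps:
n(U) = 6
Z = ⅐ (Z = 1/7 = ⅐ ≈ 0.14286)
(n(4*6) - 58) + Z = (6 - 58) + ⅐ = -52 + ⅐ = -363/7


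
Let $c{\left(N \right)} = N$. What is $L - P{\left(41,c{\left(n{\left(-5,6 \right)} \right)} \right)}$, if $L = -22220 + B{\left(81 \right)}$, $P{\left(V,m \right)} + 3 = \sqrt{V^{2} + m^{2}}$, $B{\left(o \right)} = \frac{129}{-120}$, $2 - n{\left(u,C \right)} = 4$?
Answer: $- \frac{888723}{40} - \sqrt{1685} \approx -22259.0$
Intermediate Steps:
$n{\left(u,C \right)} = -2$ ($n{\left(u,C \right)} = 2 - 4 = -2$)
$B{\left(o \right)} = - \frac{43}{40}$ ($B{\left(o \right)} = 129 \left(- \frac{1}{120}\right) = - \frac{43}{40}$)
$P{\left(V,m \right)} = -3 + \sqrt{V^{2} + m^{2}}$
$L = - \frac{888843}{40}$ ($L = -22220 - \frac{43}{40} = - \frac{888843}{40} \approx -22221.0$)
$L - P{\left(41,c{\left(n{\left(-5,6 \right)} \right)} \right)} = - \frac{888843}{40} - \left(-3 + \sqrt{41^{2} + \left(-2\right)^{2}}\right) = - \frac{888843}{40} - \left(-3 + \sqrt{1681 + 4}\right) = - \frac{888843}{40} - \left(-3 + \sqrt{1685}\right) = - \frac{888843}{40} + \left(3 - \sqrt{1685}\right) = - \frac{888723}{40} - \sqrt{1685}$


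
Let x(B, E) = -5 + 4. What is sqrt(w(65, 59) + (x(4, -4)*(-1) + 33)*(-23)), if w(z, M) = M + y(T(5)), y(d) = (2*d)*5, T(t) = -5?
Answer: I*sqrt(773) ≈ 27.803*I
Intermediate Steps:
y(d) = 10*d
x(B, E) = -1
w(z, M) = -50 + M (w(z, M) = M + 10*(-5) = M - 50 = -50 + M)
sqrt(w(65, 59) + (x(4, -4)*(-1) + 33)*(-23)) = sqrt((-50 + 59) + (-1*(-1) + 33)*(-23)) = sqrt(9 + (1 + 33)*(-23)) = sqrt(9 + 34*(-23)) = sqrt(9 - 782) = sqrt(-773) = I*sqrt(773)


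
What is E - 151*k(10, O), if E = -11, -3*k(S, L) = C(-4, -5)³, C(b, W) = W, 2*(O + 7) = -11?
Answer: -18908/3 ≈ -6302.7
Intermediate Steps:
O = -25/2 (O = -7 + (½)*(-11) = -7 - 11/2 = -25/2 ≈ -12.500)
k(S, L) = 125/3 (k(S, L) = -⅓*(-5)³ = -⅓*(-125) = 125/3)
E - 151*k(10, O) = -11 - 151*125/3 = -11 - 18875/3 = -18908/3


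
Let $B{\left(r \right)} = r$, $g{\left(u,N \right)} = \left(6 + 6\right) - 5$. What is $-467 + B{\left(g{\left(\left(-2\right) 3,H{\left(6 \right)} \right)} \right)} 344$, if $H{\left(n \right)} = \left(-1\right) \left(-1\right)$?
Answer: $1941$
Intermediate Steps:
$H{\left(n \right)} = 1$
$g{\left(u,N \right)} = 7$ ($g{\left(u,N \right)} = 12 - 5 = 7$)
$-467 + B{\left(g{\left(\left(-2\right) 3,H{\left(6 \right)} \right)} \right)} 344 = -467 + 7 \cdot 344 = -467 + 2408 = 1941$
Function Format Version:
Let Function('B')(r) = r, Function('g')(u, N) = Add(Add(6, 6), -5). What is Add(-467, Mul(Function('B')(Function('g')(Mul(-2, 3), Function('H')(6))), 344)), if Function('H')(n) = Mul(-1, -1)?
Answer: 1941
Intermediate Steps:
Function('H')(n) = 1
Function('g')(u, N) = 7 (Function('g')(u, N) = Add(12, -5) = 7)
Add(-467, Mul(Function('B')(Function('g')(Mul(-2, 3), Function('H')(6))), 344)) = Add(-467, Mul(7, 344)) = Add(-467, 2408) = 1941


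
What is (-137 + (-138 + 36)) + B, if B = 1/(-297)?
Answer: -70984/297 ≈ -239.00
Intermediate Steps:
B = -1/297 ≈ -0.0033670
(-137 + (-138 + 36)) + B = (-137 + (-138 + 36)) - 1/297 = (-137 - 102) - 1/297 = -239 - 1/297 = -70984/297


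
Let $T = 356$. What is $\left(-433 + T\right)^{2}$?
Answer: $5929$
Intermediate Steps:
$\left(-433 + T\right)^{2} = \left(-433 + 356\right)^{2} = \left(-77\right)^{2} = 5929$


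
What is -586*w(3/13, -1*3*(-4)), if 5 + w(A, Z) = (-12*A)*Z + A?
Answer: 22268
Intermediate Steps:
w(A, Z) = -5 + A - 12*A*Z (w(A, Z) = -5 + ((-12*A)*Z + A) = -5 + (-12*A*Z + A) = -5 + (A - 12*A*Z) = -5 + A - 12*A*Z)
-586*w(3/13, -1*3*(-4)) = -586*(-5 + 3/13 - 12*3/13*-1*3*(-4)) = -586*(-5 + 3*(1/13) - 12*3*(1/13)*(-3*(-4))) = -586*(-5 + 3/13 - 12*3/13*12) = -586*(-5 + 3/13 - 432/13) = -586*(-38) = 22268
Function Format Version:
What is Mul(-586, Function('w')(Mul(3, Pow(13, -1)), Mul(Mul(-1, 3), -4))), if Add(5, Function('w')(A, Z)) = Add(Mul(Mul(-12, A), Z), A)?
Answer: 22268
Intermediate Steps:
Function('w')(A, Z) = Add(-5, A, Mul(-12, A, Z)) (Function('w')(A, Z) = Add(-5, Add(Mul(Mul(-12, A), Z), A)) = Add(-5, Add(Mul(-12, A, Z), A)) = Add(-5, Add(A, Mul(-12, A, Z))) = Add(-5, A, Mul(-12, A, Z)))
Mul(-586, Function('w')(Mul(3, Pow(13, -1)), Mul(Mul(-1, 3), -4))) = Mul(-586, Add(-5, Mul(3, Pow(13, -1)), Mul(-12, Mul(3, Pow(13, -1)), Mul(Mul(-1, 3), -4)))) = Mul(-586, Add(-5, Mul(3, Rational(1, 13)), Mul(-12, Mul(3, Rational(1, 13)), Mul(-3, -4)))) = Mul(-586, Add(-5, Rational(3, 13), Mul(-12, Rational(3, 13), 12))) = Mul(-586, Add(-5, Rational(3, 13), Rational(-432, 13))) = Mul(-586, -38) = 22268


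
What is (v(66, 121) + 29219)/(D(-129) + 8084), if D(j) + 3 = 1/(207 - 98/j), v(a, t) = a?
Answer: 156973457/43315802 ≈ 3.6239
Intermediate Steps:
D(j) = -3 + 1/(207 - 98/j)
(v(66, 121) + 29219)/(D(-129) + 8084) = (66 + 29219)/(2*(147 - 310*(-129))/(-98 + 207*(-129)) + 8084) = 29285/(2*(147 + 39990)/(-98 - 26703) + 8084) = 29285/(2*40137/(-26801) + 8084) = 29285/(2*(-1/26801)*40137 + 8084) = 29285/(-80274/26801 + 8084) = 29285/(216579010/26801) = 29285*(26801/216579010) = 156973457/43315802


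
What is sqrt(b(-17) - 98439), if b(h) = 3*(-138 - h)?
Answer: 3*I*sqrt(10978) ≈ 314.33*I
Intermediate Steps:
b(h) = -414 - 3*h
sqrt(b(-17) - 98439) = sqrt((-414 - 3*(-17)) - 98439) = sqrt((-414 + 51) - 98439) = sqrt(-363 - 98439) = sqrt(-98802) = 3*I*sqrt(10978)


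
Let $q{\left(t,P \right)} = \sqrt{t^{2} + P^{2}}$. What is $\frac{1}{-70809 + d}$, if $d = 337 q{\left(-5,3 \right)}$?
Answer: $- \frac{70809}{5010053135} - \frac{337 \sqrt{34}}{5010053135} \approx -1.4526 \cdot 10^{-5}$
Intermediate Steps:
$q{\left(t,P \right)} = \sqrt{P^{2} + t^{2}}$
$d = 337 \sqrt{34}$ ($d = 337 \sqrt{3^{2} + \left(-5\right)^{2}} = 337 \sqrt{9 + 25} = 337 \sqrt{34} \approx 1965.0$)
$\frac{1}{-70809 + d} = \frac{1}{-70809 + 337 \sqrt{34}}$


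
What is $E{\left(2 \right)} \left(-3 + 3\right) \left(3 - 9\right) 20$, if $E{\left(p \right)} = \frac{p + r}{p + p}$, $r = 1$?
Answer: $0$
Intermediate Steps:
$E{\left(p \right)} = \frac{1 + p}{2 p}$ ($E{\left(p \right)} = \frac{p + 1}{p + p} = \frac{1 + p}{2 p}$)
$E{\left(2 \right)} \left(-3 + 3\right) \left(3 - 9\right) 20 = \frac{1 + 2}{2 \cdot 2} \left(-3 + 3\right) \left(3 - 9\right) 20 = \frac{1}{2} \cdot \frac{1}{2} \cdot 3 \cdot 0 \left(-6\right) 20 = \frac{3}{4} \cdot 0 \cdot 20 = 0 \cdot 20 = 0$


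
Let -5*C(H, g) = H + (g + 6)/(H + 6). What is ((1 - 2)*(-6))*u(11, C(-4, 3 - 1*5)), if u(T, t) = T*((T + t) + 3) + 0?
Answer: 4752/5 ≈ 950.40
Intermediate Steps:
C(H, g) = -H/5 - (6 + g)/(5*(6 + H)) (C(H, g) = -(H + (g + 6)/(H + 6))/5 = -(H + (6 + g)/(6 + H))/5 = -H/5 - (6 + g)/(5*(6 + H)))
u(T, t) = T*(3 + T + t) (u(T, t) = T*(3 + T + t) + 0 = T*(3 + T + t))
((1 - 2)*(-6))*u(11, C(-4, 3 - 1*5)) = ((1 - 2)*(-6))*(11*(3 + 11 + (-6 - (3 - 1*5) - 1*(-4)**2 - 6*(-4))/(5*(6 - 4)))) = (-1*(-6))*(11*(3 + 11 + (1/5)*(-6 - (3 - 5) - 1*16 + 24)/2)) = 6*(11*(3 + 11 + (1/5)*(1/2)*(-6 - 1*(-2) - 16 + 24))) = 6*(11*(3 + 11 + (1/5)*(1/2)*(-6 + 2 - 16 + 24))) = 6*(11*(3 + 11 + (1/5)*(1/2)*4)) = 6*(11*(3 + 11 + 2/5)) = 6*(11*(72/5)) = 6*(792/5) = 4752/5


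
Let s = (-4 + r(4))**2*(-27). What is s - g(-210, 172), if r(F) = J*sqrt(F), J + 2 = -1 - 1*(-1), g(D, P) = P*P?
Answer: -31312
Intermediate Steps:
g(D, P) = P**2
J = -2 (J = -2 + (-1 - 1*(-1)) = -2 + (-1 + 1) = -2 + 0 = -2)
r(F) = -2*sqrt(F)
s = -1728 (s = (-4 - 2*sqrt(4))**2*(-27) = (-4 - 2*2)**2*(-27) = (-4 - 4)**2*(-27) = (-8)**2*(-27) = 64*(-27) = -1728)
s - g(-210, 172) = -1728 - 1*172**2 = -1728 - 1*29584 = -1728 - 29584 = -31312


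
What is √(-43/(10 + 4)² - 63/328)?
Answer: I*√542266/1148 ≈ 0.64145*I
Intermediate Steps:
√(-43/(10 + 4)² - 63/328) = √(-43/(14²) - 63*1/328) = √(-43/196 - 63/328) = √(-6613/16072) = I*√542266/1148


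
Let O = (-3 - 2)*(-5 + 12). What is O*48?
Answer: -1680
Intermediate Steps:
O = -35 (O = -5*7 = -35)
O*48 = -35*48 = -1680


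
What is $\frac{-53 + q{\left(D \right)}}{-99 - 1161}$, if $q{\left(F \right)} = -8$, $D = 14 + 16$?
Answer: $\frac{61}{1260} \approx 0.048413$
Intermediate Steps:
$D = 30$
$\frac{-53 + q{\left(D \right)}}{-99 - 1161} = \frac{-53 - 8}{-99 - 1161} = - \frac{61}{-1260} = \left(-61\right) \left(- \frac{1}{1260}\right) = \frac{61}{1260}$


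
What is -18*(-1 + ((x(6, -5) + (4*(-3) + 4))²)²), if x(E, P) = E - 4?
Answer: -23310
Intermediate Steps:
x(E, P) = -4 + E
-18*(-1 + ((x(6, -5) + (4*(-3) + 4))²)²) = -18*(-1 + (((-4 + 6) + (4*(-3) + 4))²)²) = -18*(-1 + ((2 + (-12 + 4))²)²) = -18*(-1 + ((2 - 8)²)²) = -18*(-1 + ((-6)²)²) = -18*(-1 + 36²) = -18*(-1 + 1296) = -18*1295 = -23310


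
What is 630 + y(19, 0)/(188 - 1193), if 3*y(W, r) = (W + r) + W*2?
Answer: 633131/1005 ≈ 629.98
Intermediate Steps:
y(W, r) = W + r/3 (y(W, r) = ((W + r) + W*2)/3 = ((W + r) + 2*W)/3 = (r + 3*W)/3 = W + r/3)
630 + y(19, 0)/(188 - 1193) = 630 + (19 + (⅓)*0)/(188 - 1193) = 630 + (19 + 0)/(-1005) = 630 - 1/1005*19 = 630 - 19/1005 = 633131/1005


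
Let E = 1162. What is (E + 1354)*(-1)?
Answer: -2516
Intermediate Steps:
(E + 1354)*(-1) = (1162 + 1354)*(-1) = 2516*(-1) = -2516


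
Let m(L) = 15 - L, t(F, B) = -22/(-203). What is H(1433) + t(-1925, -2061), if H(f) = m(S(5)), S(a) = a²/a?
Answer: 2052/203 ≈ 10.108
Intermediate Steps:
t(F, B) = 22/203 (t(F, B) = -22*(-1/203) = 22/203)
S(a) = a
H(f) = 10 (H(f) = 15 - 1*5 = 15 - 5 = 10)
H(1433) + t(-1925, -2061) = 10 + 22/203 = 2052/203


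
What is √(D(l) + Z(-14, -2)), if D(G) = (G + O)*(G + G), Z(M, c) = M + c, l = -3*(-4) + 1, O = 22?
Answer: √894 ≈ 29.900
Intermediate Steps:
l = 13 (l = 12 + 1 = 13)
D(G) = 2*G*(22 + G) (D(G) = (G + 22)*(G + G) = (22 + G)*(2*G) = 2*G*(22 + G))
√(D(l) + Z(-14, -2)) = √(2*13*(22 + 13) + (-14 - 2)) = √(2*13*35 - 16) = √(910 - 16) = √894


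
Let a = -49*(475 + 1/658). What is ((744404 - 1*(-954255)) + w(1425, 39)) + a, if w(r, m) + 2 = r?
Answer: 157619851/94 ≈ 1.6768e+6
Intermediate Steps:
a = -2187857/94 (a = -49*(475 + 1/658) = -49*312551/658 = -2187857/94 ≈ -23275.)
w(r, m) = -2 + r
((744404 - 1*(-954255)) + w(1425, 39)) + a = ((744404 - 1*(-954255)) + (-2 + 1425)) - 2187857/94 = ((744404 + 954255) + 1423) - 2187857/94 = (1698659 + 1423) - 2187857/94 = 1700082 - 2187857/94 = 157619851/94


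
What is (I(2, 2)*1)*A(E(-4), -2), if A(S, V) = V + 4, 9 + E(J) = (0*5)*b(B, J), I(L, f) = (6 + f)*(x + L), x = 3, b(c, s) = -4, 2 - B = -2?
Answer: 80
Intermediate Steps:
B = 4 (B = 2 - 1*(-2) = 2 + 2 = 4)
I(L, f) = (3 + L)*(6 + f) (I(L, f) = (6 + f)*(3 + L) = (3 + L)*(6 + f))
E(J) = -9 (E(J) = -9 + (0*5)*(-4) = -9 + 0*(-4) = -9 + 0 = -9)
A(S, V) = 4 + V
(I(2, 2)*1)*A(E(-4), -2) = ((18 + 3*2 + 6*2 + 2*2)*1)*(4 - 2) = ((18 + 6 + 12 + 4)*1)*2 = (40*1)*2 = 40*2 = 80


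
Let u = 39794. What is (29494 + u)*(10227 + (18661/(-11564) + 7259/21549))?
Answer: 14713161904697666/20766053 ≈ 7.0852e+8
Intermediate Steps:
(29494 + u)*(10227 + (18661/(-11564) + 7259/21549)) = (29494 + 39794)*(10227 + (18661/(-11564) + 7259/21549)) = 69288*(10227 + (18661*(-1/11564) + 7259*(1/21549))) = 69288*(10227 + (-18661/11564 + 7259/21549)) = 69288*(10227 - 318182813/249192636) = 69288*(2548174905559/249192636) = 14713161904697666/20766053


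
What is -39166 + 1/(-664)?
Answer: -26006225/664 ≈ -39166.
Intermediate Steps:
-39166 + 1/(-664) = -39166 - 1/664 = -26006225/664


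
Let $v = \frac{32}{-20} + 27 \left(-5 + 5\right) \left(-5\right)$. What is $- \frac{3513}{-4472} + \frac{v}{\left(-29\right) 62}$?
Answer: $\frac{15808823}{20101640} \approx 0.78644$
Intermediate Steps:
$v = - \frac{8}{5}$ ($v = 32 \left(- \frac{1}{20}\right) + 27 \cdot 0 \left(-5\right) = - \frac{8}{5} + 27 \cdot 0 = - \frac{8}{5} + 0 = - \frac{8}{5} \approx -1.6$)
$- \frac{3513}{-4472} + \frac{v}{\left(-29\right) 62} = - \frac{3513}{-4472} - \frac{8}{5 \left(\left(-29\right) 62\right)} = \left(-3513\right) \left(- \frac{1}{4472}\right) - \frac{8}{5 \left(-1798\right)} = \frac{3513}{4472} - - \frac{4}{4495} = \frac{3513}{4472} + \frac{4}{4495} = \frac{15808823}{20101640}$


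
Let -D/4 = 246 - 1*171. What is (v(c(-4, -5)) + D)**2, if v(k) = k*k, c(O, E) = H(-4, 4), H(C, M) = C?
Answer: 80656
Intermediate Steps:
c(O, E) = -4
D = -300 (D = -4*(246 - 1*171) = -4*(246 - 171) = -4*75 = -300)
v(k) = k**2
(v(c(-4, -5)) + D)**2 = ((-4)**2 - 300)**2 = (16 - 300)**2 = (-284)**2 = 80656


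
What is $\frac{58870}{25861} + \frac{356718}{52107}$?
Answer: $\frac{33863976}{3712229} \approx 9.1223$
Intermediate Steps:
$\frac{58870}{25861} + \frac{356718}{52107} = 58870 \cdot \frac{1}{25861} + 356718 \cdot \frac{1}{52107} = \frac{58870}{25861} + \frac{118906}{17369} = \frac{33863976}{3712229}$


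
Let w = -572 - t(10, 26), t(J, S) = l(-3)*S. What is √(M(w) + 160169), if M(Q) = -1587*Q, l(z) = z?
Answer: √944147 ≈ 971.67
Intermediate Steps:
t(J, S) = -3*S
w = -494 (w = -572 - (-3)*26 = -572 - 1*(-78) = -572 + 78 = -494)
√(M(w) + 160169) = √(-1587*(-494) + 160169) = √(783978 + 160169) = √944147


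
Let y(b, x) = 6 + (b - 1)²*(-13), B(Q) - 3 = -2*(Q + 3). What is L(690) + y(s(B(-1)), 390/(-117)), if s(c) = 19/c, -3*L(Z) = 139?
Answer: -15721/3 ≈ -5240.3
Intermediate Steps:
L(Z) = -139/3 (L(Z) = -⅓*139 = -139/3)
B(Q) = -3 - 2*Q (B(Q) = 3 - 2*(Q + 3) = 3 - 2*(3 + Q) = 3 + (-6 - 2*Q) = -3 - 2*Q)
y(b, x) = 6 - 13*(-1 + b)² (y(b, x) = 6 + (-1 + b)²*(-13) = 6 - 13*(-1 + b)²)
L(690) + y(s(B(-1)), 390/(-117)) = -139/3 + (6 - 13*(-1 + 19/(-3 - 2*(-1)))²) = -139/3 + (6 - 13*(-1 + 19/(-3 + 2))²) = -139/3 + (6 - 13*(-1 + 19/(-1))²) = -139/3 + (6 - 13*(-1 + 19*(-1))²) = -139/3 + (6 - 13*(-1 - 19)²) = -139/3 + (6 - 13*(-20)²) = -139/3 + (6 - 13*400) = -139/3 + (6 - 5200) = -139/3 - 5194 = -15721/3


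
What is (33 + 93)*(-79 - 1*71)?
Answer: -18900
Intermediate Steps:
(33 + 93)*(-79 - 1*71) = 126*(-79 - 71) = 126*(-150) = -18900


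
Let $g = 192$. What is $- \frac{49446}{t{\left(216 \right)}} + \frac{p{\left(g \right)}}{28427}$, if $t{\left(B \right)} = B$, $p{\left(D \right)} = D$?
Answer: $- \frac{78086665}{341124} \approx -228.91$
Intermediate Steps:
$- \frac{49446}{t{\left(216 \right)}} + \frac{p{\left(g \right)}}{28427} = - \frac{49446}{216} + \frac{192}{28427} = \left(-49446\right) \frac{1}{216} + 192 \cdot \frac{1}{28427} = - \frac{2747}{12} + \frac{192}{28427} = - \frac{78086665}{341124}$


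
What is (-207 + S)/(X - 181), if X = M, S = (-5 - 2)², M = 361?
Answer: -79/90 ≈ -0.87778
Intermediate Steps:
S = 49 (S = (-7)² = 49)
X = 361
(-207 + S)/(X - 181) = (-207 + 49)/(361 - 181) = -158/180 = -158*1/180 = -79/90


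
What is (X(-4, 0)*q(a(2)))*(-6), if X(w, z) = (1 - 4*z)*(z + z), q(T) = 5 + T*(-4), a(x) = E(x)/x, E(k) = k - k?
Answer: 0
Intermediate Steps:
E(k) = 0
a(x) = 0 (a(x) = 0/x = 0)
q(T) = 5 - 4*T
X(w, z) = 2*z*(1 - 4*z) (X(w, z) = (1 - 4*z)*(2*z) = 2*z*(1 - 4*z))
(X(-4, 0)*q(a(2)))*(-6) = ((2*0*(1 - 4*0))*(5 - 4*0))*(-6) = ((2*0*(1 + 0))*(5 + 0))*(-6) = ((2*0*1)*5)*(-6) = (0*5)*(-6) = 0*(-6) = 0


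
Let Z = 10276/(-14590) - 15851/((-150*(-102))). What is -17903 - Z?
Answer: -399604449211/22322700 ≈ -17901.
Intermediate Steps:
Z = -38848889/22322700 (Z = 10276*(-1/14590) - 15851/15300 = -5138/7295 - 15851*1/15300 = -5138/7295 - 15851/15300 = -38848889/22322700 ≈ -1.7403)
-17903 - Z = -17903 - 1*(-38848889/22322700) = -17903 + 38848889/22322700 = -399604449211/22322700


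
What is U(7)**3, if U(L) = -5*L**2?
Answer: -14706125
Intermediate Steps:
U(7)**3 = (-5*7**2)**3 = (-5*49)**3 = (-245)**3 = -14706125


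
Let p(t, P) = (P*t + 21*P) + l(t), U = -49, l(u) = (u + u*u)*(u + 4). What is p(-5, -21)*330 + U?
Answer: -117529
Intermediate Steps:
l(u) = (4 + u)*(u + u**2) (l(u) = (u + u**2)*(4 + u) = (4 + u)*(u + u**2))
p(t, P) = 21*P + P*t + t*(4 + t**2 + 5*t) (p(t, P) = (P*t + 21*P) + t*(4 + t**2 + 5*t) = (21*P + P*t) + t*(4 + t**2 + 5*t) = 21*P + P*t + t*(4 + t**2 + 5*t))
p(-5, -21)*330 + U = (21*(-21) - 21*(-5) - 5*(4 + (-5)**2 + 5*(-5)))*330 - 49 = (-441 + 105 - 5*(4 + 25 - 25))*330 - 49 = (-441 + 105 - 5*4)*330 - 49 = (-441 + 105 - 20)*330 - 49 = -356*330 - 49 = -117480 - 49 = -117529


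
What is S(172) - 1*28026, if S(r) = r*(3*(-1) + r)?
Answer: 1042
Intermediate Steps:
S(r) = r*(-3 + r)
S(172) - 1*28026 = 172*(-3 + 172) - 1*28026 = 172*169 - 28026 = 29068 - 28026 = 1042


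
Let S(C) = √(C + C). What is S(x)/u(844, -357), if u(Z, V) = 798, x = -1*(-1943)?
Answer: √3886/798 ≈ 0.078117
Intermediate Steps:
x = 1943
S(C) = √2*√C (S(C) = √(2*C) = √2*√C)
S(x)/u(844, -357) = (√2*√1943)/798 = √3886*(1/798) = √3886/798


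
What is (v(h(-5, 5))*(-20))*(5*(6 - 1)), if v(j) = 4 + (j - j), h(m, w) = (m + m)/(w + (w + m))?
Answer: -2000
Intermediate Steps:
h(m, w) = 2*m/(m + 2*w) (h(m, w) = (2*m)/(w + (m + w)) = (2*m)/(m + 2*w) = 2*m/(m + 2*w))
v(j) = 4 (v(j) = 4 + 0 = 4)
(v(h(-5, 5))*(-20))*(5*(6 - 1)) = (4*(-20))*(5*(6 - 1)) = -400*5 = -80*25 = -2000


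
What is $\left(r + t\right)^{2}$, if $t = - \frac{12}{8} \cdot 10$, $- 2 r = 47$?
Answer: $\frac{5929}{4} \approx 1482.3$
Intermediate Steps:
$r = - \frac{47}{2}$ ($r = \left(- \frac{1}{2}\right) 47 = - \frac{47}{2} \approx -23.5$)
$t = -15$ ($t = \left(-12\right) \frac{1}{8} \cdot 10 = \left(- \frac{3}{2}\right) 10 = -15$)
$\left(r + t\right)^{2} = \left(- \frac{47}{2} - 15\right)^{2} = \left(- \frac{77}{2}\right)^{2} = \frac{5929}{4}$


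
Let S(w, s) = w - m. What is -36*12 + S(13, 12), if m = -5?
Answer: -414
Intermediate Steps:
S(w, s) = 5 + w (S(w, s) = w - 1*(-5) = w + 5 = 5 + w)
-36*12 + S(13, 12) = -36*12 + (5 + 13) = -432 + 18 = -414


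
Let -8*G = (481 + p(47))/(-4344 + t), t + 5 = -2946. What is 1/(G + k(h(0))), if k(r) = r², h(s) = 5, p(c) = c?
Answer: 7295/182441 ≈ 0.039986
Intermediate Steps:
t = -2951 (t = -5 - 2946 = -2951)
G = 66/7295 (G = -(481 + 47)/(8*(-4344 - 2951)) = -66/(-7295) = -66*(-1)/7295 = -⅛*(-528/7295) = 66/7295 ≈ 0.0090473)
1/(G + k(h(0))) = 1/(66/7295 + 5²) = 1/(66/7295 + 25) = 1/(182441/7295) = 7295/182441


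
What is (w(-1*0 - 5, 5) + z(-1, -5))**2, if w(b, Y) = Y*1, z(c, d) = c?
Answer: 16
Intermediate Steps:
w(b, Y) = Y
(w(-1*0 - 5, 5) + z(-1, -5))**2 = (5 - 1)**2 = 4**2 = 16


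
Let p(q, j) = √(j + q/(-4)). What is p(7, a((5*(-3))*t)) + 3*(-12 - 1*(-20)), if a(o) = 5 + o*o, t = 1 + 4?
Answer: 24 + √22513/2 ≈ 99.022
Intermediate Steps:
t = 5
a(o) = 5 + o²
p(q, j) = √(j - q/4) (p(q, j) = √(j + q*(-¼)) = √(j - q/4))
p(7, a((5*(-3))*t)) + 3*(-12 - 1*(-20)) = √(-1*7 + 4*(5 + ((5*(-3))*5)²))/2 + 3*(-12 - 1*(-20)) = √(-7 + 4*(5 + (-15*5)²))/2 + 3*(-12 + 20) = √(-7 + 4*(5 + (-75)²))/2 + 3*8 = √(-7 + 4*(5 + 5625))/2 + 24 = √(-7 + 4*5630)/2 + 24 = √(-7 + 22520)/2 + 24 = √22513/2 + 24 = 24 + √22513/2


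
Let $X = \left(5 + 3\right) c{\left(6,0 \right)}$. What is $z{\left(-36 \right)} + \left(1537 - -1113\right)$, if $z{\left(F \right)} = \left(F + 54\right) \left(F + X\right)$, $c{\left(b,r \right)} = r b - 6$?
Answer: $1138$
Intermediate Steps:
$c{\left(b,r \right)} = -6 + b r$ ($c{\left(b,r \right)} = b r - 6 = -6 + b r$)
$X = -48$ ($X = \left(5 + 3\right) \left(-6 + 6 \cdot 0\right) = 8 \left(-6 + 0\right) = 8 \left(-6\right) = -48$)
$z{\left(F \right)} = \left(-48 + F\right) \left(54 + F\right)$ ($z{\left(F \right)} = \left(F + 54\right) \left(F - 48\right) = \left(54 + F\right) \left(-48 + F\right) = \left(-48 + F\right) \left(54 + F\right)$)
$z{\left(-36 \right)} + \left(1537 - -1113\right) = \left(-2592 + \left(-36\right)^{2} + 6 \left(-36\right)\right) + \left(1537 - -1113\right) = \left(-2592 + 1296 - 216\right) + \left(1537 + 1113\right) = -1512 + 2650 = 1138$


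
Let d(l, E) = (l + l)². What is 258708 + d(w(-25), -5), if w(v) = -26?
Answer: 261412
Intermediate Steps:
d(l, E) = 4*l² (d(l, E) = (2*l)² = 4*l²)
258708 + d(w(-25), -5) = 258708 + 4*(-26)² = 258708 + 4*676 = 258708 + 2704 = 261412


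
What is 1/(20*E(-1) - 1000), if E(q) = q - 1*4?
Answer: -1/1100 ≈ -0.00090909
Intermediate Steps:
E(q) = -4 + q (E(q) = q - 4 = -4 + q)
1/(20*E(-1) - 1000) = 1/(20*(-4 - 1) - 1000) = 1/(20*(-5) - 1000) = 1/(-100 - 1000) = 1/(-1100) = -1/1100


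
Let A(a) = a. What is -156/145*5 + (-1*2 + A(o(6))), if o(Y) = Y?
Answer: -40/29 ≈ -1.3793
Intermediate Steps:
-156/145*5 + (-1*2 + A(o(6))) = -156/145*5 + (-1*2 + 6) = -156*1/145*5 + (-2 + 6) = -156/145*5 + 4 = -156/29 + 4 = -40/29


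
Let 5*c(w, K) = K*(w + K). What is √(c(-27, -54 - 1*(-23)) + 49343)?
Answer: √1242565/5 ≈ 222.94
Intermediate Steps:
c(w, K) = K*(K + w)/5 (c(w, K) = (K*(w + K))/5 = (K*(K + w))/5 = K*(K + w)/5)
√(c(-27, -54 - 1*(-23)) + 49343) = √((-54 - 1*(-23))*((-54 - 1*(-23)) - 27)/5 + 49343) = √((-54 + 23)*((-54 + 23) - 27)/5 + 49343) = √((⅕)*(-31)*(-31 - 27) + 49343) = √((⅕)*(-31)*(-58) + 49343) = √(1798/5 + 49343) = √(248513/5) = √1242565/5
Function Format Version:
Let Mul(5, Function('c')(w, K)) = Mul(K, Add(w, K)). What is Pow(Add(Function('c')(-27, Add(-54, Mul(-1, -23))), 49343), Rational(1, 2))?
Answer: Mul(Rational(1, 5), Pow(1242565, Rational(1, 2))) ≈ 222.94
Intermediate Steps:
Function('c')(w, K) = Mul(Rational(1, 5), K, Add(K, w)) (Function('c')(w, K) = Mul(Rational(1, 5), Mul(K, Add(w, K))) = Mul(Rational(1, 5), Mul(K, Add(K, w))) = Mul(Rational(1, 5), K, Add(K, w)))
Pow(Add(Function('c')(-27, Add(-54, Mul(-1, -23))), 49343), Rational(1, 2)) = Pow(Add(Mul(Rational(1, 5), Add(-54, Mul(-1, -23)), Add(Add(-54, Mul(-1, -23)), -27)), 49343), Rational(1, 2)) = Pow(Add(Mul(Rational(1, 5), Add(-54, 23), Add(Add(-54, 23), -27)), 49343), Rational(1, 2)) = Pow(Add(Mul(Rational(1, 5), -31, Add(-31, -27)), 49343), Rational(1, 2)) = Pow(Add(Mul(Rational(1, 5), -31, -58), 49343), Rational(1, 2)) = Pow(Add(Rational(1798, 5), 49343), Rational(1, 2)) = Pow(Rational(248513, 5), Rational(1, 2)) = Mul(Rational(1, 5), Pow(1242565, Rational(1, 2)))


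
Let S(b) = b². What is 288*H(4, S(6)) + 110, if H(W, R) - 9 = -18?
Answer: -2482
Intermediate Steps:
H(W, R) = -9 (H(W, R) = 9 - 18 = -9)
288*H(4, S(6)) + 110 = 288*(-9) + 110 = -2592 + 110 = -2482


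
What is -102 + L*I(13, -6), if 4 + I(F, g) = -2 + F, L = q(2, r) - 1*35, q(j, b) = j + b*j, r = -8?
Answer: -445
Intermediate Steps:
L = -49 (L = 2*(1 - 8) - 1*35 = 2*(-7) - 35 = -14 - 35 = -49)
I(F, g) = -6 + F (I(F, g) = -4 + (-2 + F) = -6 + F)
-102 + L*I(13, -6) = -102 - 49*(-6 + 13) = -102 - 49*7 = -102 - 343 = -445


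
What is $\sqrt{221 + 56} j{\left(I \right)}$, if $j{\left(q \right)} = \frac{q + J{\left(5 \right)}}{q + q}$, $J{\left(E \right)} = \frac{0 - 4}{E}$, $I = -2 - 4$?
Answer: $\frac{17 \sqrt{277}}{30} \approx 9.4312$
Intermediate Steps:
$I = -6$
$J{\left(E \right)} = - \frac{4}{E}$ ($J{\left(E \right)} = \frac{0 - 4}{E} = - \frac{4}{E}$)
$j{\left(q \right)} = \frac{- \frac{4}{5} + q}{2 q}$ ($j{\left(q \right)} = \frac{q - \frac{4}{5}}{q + q} = \frac{q - \frac{4}{5}}{2 q} = \left(q - \frac{4}{5}\right) \frac{1}{2 q} = \left(- \frac{4}{5} + q\right) \frac{1}{2 q} = \frac{- \frac{4}{5} + q}{2 q}$)
$\sqrt{221 + 56} j{\left(I \right)} = \sqrt{221 + 56} \frac{-4 + 5 \left(-6\right)}{10 \left(-6\right)} = \sqrt{277} \cdot \frac{1}{10} \left(- \frac{1}{6}\right) \left(-4 - 30\right) = \sqrt{277} \cdot \frac{1}{10} \left(- \frac{1}{6}\right) \left(-34\right) = \sqrt{277} \cdot \frac{17}{30} = \frac{17 \sqrt{277}}{30}$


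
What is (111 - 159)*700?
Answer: -33600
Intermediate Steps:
(111 - 159)*700 = -48*700 = -33600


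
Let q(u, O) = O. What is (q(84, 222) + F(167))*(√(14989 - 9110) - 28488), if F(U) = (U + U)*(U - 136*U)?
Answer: 214509170304 - 7529808*√5879 ≈ 2.1393e+11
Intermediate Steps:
F(U) = -270*U² (F(U) = (2*U)*(-135*U) = -270*U²)
(q(84, 222) + F(167))*(√(14989 - 9110) - 28488) = (222 - 270*167²)*(√(14989 - 9110) - 28488) = (222 - 270*27889)*(√5879 - 28488) = (222 - 7530030)*(-28488 + √5879) = -7529808*(-28488 + √5879) = 214509170304 - 7529808*√5879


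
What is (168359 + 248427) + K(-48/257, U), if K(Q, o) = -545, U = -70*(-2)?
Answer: 416241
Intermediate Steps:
U = 140
(168359 + 248427) + K(-48/257, U) = (168359 + 248427) - 545 = 416786 - 545 = 416241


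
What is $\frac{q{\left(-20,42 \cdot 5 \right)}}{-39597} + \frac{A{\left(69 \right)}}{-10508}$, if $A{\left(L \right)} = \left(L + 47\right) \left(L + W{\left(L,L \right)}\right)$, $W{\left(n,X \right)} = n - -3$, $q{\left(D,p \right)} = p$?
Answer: $- \frac{54154601}{34673773} \approx -1.5618$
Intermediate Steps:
$W{\left(n,X \right)} = 3 + n$ ($W{\left(n,X \right)} = n + 3 = 3 + n$)
$A{\left(L \right)} = \left(3 + 2 L\right) \left(47 + L\right)$ ($A{\left(L \right)} = \left(L + 47\right) \left(L + \left(3 + L\right)\right) = \left(47 + L\right) \left(3 + 2 L\right) = \left(3 + 2 L\right) \left(47 + L\right)$)
$\frac{q{\left(-20,42 \cdot 5 \right)}}{-39597} + \frac{A{\left(69 \right)}}{-10508} = \frac{42 \cdot 5}{-39597} + \frac{141 + 2 \cdot 69^{2} + 97 \cdot 69}{-10508} = 210 \left(- \frac{1}{39597}\right) + \left(141 + 2 \cdot 4761 + 6693\right) \left(- \frac{1}{10508}\right) = - \frac{70}{13199} + \left(141 + 9522 + 6693\right) \left(- \frac{1}{10508}\right) = - \frac{70}{13199} + 16356 \left(- \frac{1}{10508}\right) = - \frac{70}{13199} - \frac{4089}{2627} = - \frac{54154601}{34673773}$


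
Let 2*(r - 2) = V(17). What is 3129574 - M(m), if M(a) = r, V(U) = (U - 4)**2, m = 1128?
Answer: 6258975/2 ≈ 3.1295e+6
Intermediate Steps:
V(U) = (-4 + U)**2
r = 173/2 (r = 2 + (-4 + 17)**2/2 = 2 + (1/2)*13**2 = 2 + (1/2)*169 = 2 + 169/2 = 173/2 ≈ 86.500)
M(a) = 173/2
3129574 - M(m) = 3129574 - 1*173/2 = 3129574 - 173/2 = 6258975/2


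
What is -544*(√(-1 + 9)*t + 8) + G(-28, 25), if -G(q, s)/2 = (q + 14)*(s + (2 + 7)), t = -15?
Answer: -3400 + 16320*√2 ≈ 19680.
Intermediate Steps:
G(q, s) = -2*(9 + s)*(14 + q) (G(q, s) = -2*(q + 14)*(s + (2 + 7)) = -2*(14 + q)*(s + 9) = -2*(14 + q)*(9 + s) = -2*(9 + s)*(14 + q))
-544*(√(-1 + 9)*t + 8) + G(-28, 25) = -544*(√(-1 + 9)*(-15) + 8) + (-252 - 28*25 - 18*(-28) - 2*(-28)*25) = -544*(√8*(-15) + 8) + (-252 - 700 + 504 + 1400) = -544*((2*√2)*(-15) + 8) + 952 = -544*(-30*√2 + 8) + 952 = -544*(8 - 30*√2) + 952 = (-4352 + 16320*√2) + 952 = -3400 + 16320*√2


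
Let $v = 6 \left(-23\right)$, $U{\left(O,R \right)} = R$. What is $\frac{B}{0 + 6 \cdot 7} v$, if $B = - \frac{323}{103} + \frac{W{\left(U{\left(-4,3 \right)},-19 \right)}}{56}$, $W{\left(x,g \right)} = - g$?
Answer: $\frac{371013}{40376} \approx 9.1889$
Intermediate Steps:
$B = - \frac{16131}{5768}$ ($B = - \frac{323}{103} + \frac{\left(-1\right) \left(-19\right)}{56} = \left(-323\right) \frac{1}{103} + 19 \cdot \frac{1}{56} = - \frac{323}{103} + \frac{19}{56} = - \frac{16131}{5768} \approx -2.7966$)
$v = -138$
$\frac{B}{0 + 6 \cdot 7} v = - \frac{16131}{5768 \left(0 + 6 \cdot 7\right)} \left(-138\right) = - \frac{16131}{5768 \left(0 + 42\right)} \left(-138\right) = - \frac{16131}{5768 \cdot 42} \left(-138\right) = \left(- \frac{16131}{5768}\right) \frac{1}{42} \left(-138\right) = \left(- \frac{5377}{80752}\right) \left(-138\right) = \frac{371013}{40376}$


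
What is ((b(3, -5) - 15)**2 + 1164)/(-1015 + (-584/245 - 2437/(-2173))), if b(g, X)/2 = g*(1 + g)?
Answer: -662819325/541042742 ≈ -1.2251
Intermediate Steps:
b(g, X) = 2*g*(1 + g) (b(g, X) = 2*(g*(1 + g)) = 2*g*(1 + g))
((b(3, -5) - 15)**2 + 1164)/(-1015 + (-584/245 - 2437/(-2173))) = ((2*3*(1 + 3) - 15)**2 + 1164)/(-1015 + (-584/245 - 2437/(-2173))) = ((2*3*4 - 15)**2 + 1164)/(-1015 + (-584*1/245 - 2437*(-1/2173))) = ((24 - 15)**2 + 1164)/(-1015 + (-584/245 + 2437/2173)) = (9**2 + 1164)/(-1015 - 671967/532385) = (81 + 1164)/(-541042742/532385) = 1245*(-532385/541042742) = -662819325/541042742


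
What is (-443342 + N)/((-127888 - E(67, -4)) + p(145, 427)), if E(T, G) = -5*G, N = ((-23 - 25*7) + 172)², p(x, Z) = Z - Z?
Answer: 221333/63954 ≈ 3.4608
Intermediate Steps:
p(x, Z) = 0
N = 676 (N = ((-23 - 175) + 172)² = (-198 + 172)² = (-26)² = 676)
(-443342 + N)/((-127888 - E(67, -4)) + p(145, 427)) = (-443342 + 676)/((-127888 - (-5)*(-4)) + 0) = -442666/((-127888 - 1*20) + 0) = -442666/((-127888 - 20) + 0) = -442666/(-127908 + 0) = -442666/(-127908) = -442666*(-1/127908) = 221333/63954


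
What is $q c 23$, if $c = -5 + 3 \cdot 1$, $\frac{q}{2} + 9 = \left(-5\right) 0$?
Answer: $828$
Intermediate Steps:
$q = -18$ ($q = -18 + 2 \left(\left(-5\right) 0\right) = -18 + 2 \cdot 0 = -18 + 0 = -18$)
$c = -2$ ($c = -5 + 3 = -2$)
$q c 23 = \left(-18\right) \left(-2\right) 23 = 36 \cdot 23 = 828$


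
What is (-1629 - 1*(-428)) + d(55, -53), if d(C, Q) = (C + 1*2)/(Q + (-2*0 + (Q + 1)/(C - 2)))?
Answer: -3439082/2861 ≈ -1202.1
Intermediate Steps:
d(C, Q) = (2 + C)/(Q + (1 + Q)/(-2 + C)) (d(C, Q) = (C + 2)/(Q + (0 + (1 + Q)/(-2 + C))) = (2 + C)/(Q + (0 + (1 + Q)/(-2 + C))) = (2 + C)/(Q + (1 + Q)/(-2 + C)))
(-1629 - 1*(-428)) + d(55, -53) = (-1629 - 1*(-428)) + (-4 + 55**2)/(1 - 1*(-53) + 55*(-53)) = (-1629 + 428) + (-4 + 3025)/(1 + 53 - 2915) = -1201 + 3021/(-2861) = -1201 - 1/2861*3021 = -1201 - 3021/2861 = -3439082/2861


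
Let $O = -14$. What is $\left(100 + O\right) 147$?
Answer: $12642$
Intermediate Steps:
$\left(100 + O\right) 147 = \left(100 - 14\right) 147 = 86 \cdot 147 = 12642$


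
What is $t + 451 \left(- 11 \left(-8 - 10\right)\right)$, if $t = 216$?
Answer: $89514$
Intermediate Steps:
$t + 451 \left(- 11 \left(-8 - 10\right)\right) = 216 + 451 \left(- 11 \left(-8 - 10\right)\right) = 216 + 451 \left(\left(-11\right) \left(-18\right)\right) = 216 + 451 \cdot 198 = 216 + 89298 = 89514$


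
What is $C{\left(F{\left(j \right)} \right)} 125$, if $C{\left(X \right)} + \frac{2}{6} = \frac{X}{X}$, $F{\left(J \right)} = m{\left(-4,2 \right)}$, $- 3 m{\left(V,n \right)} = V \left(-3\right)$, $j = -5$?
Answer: $\frac{250}{3} \approx 83.333$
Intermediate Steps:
$m{\left(V,n \right)} = V$ ($m{\left(V,n \right)} = - \frac{V \left(-3\right)}{3} = - \frac{\left(-3\right) V}{3} = V$)
$F{\left(J \right)} = -4$
$C{\left(X \right)} = \frac{2}{3}$ ($C{\left(X \right)} = - \frac{1}{3} + \frac{X}{X} = - \frac{1}{3} + 1 = \frac{2}{3}$)
$C{\left(F{\left(j \right)} \right)} 125 = \frac{2}{3} \cdot 125 = \frac{250}{3}$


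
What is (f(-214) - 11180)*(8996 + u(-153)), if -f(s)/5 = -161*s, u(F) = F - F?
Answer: -1650316200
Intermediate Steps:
u(F) = 0
f(s) = 805*s (f(s) = -(-805)*s = 805*s)
(f(-214) - 11180)*(8996 + u(-153)) = (805*(-214) - 11180)*(8996 + 0) = (-172270 - 11180)*8996 = -183450*8996 = -1650316200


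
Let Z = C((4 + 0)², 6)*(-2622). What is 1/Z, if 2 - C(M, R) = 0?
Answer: -1/5244 ≈ -0.00019069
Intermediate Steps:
C(M, R) = 2 (C(M, R) = 2 - 1*0 = 2 + 0 = 2)
Z = -5244 (Z = 2*(-2622) = -5244)
1/Z = 1/(-5244) = -1/5244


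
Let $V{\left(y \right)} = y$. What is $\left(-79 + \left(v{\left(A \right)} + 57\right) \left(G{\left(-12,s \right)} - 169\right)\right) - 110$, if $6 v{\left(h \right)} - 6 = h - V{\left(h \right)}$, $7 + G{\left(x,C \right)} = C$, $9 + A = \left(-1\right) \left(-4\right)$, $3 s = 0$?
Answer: $-10397$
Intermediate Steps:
$s = 0$ ($s = \frac{1}{3} \cdot 0 = 0$)
$A = -5$ ($A = -9 - -4 = -9 + 4 = -5$)
$G{\left(x,C \right)} = -7 + C$
$v{\left(h \right)} = 1$ ($v{\left(h \right)} = 1 + \frac{h - h}{6} = 1 + \frac{1}{6} \cdot 0 = 1 + 0 = 1$)
$\left(-79 + \left(v{\left(A \right)} + 57\right) \left(G{\left(-12,s \right)} - 169\right)\right) - 110 = \left(-79 + \left(1 + 57\right) \left(\left(-7 + 0\right) - 169\right)\right) - 110 = \left(-79 + 58 \left(-7 - 169\right)\right) - 110 = \left(-79 + 58 \left(-176\right)\right) - 110 = \left(-79 - 10208\right) - 110 = -10287 - 110 = -10397$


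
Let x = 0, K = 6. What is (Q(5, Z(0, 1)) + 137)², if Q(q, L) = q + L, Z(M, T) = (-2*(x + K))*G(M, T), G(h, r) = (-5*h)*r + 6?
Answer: 4900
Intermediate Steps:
G(h, r) = 6 - 5*h*r (G(h, r) = -5*h*r + 6 = 6 - 5*h*r)
Z(M, T) = -72 + 60*M*T (Z(M, T) = (-2*(0 + 6))*(6 - 5*M*T) = (-2*6)*(6 - 5*M*T) = -12*(6 - 5*M*T) = -72 + 60*M*T)
Q(q, L) = L + q
(Q(5, Z(0, 1)) + 137)² = (((-72 + 60*0*1) + 5) + 137)² = (((-72 + 0) + 5) + 137)² = ((-72 + 5) + 137)² = (-67 + 137)² = 70² = 4900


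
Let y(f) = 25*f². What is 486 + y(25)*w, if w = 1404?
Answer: 21937986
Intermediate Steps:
486 + y(25)*w = 486 + (25*25²)*1404 = 486 + (25*625)*1404 = 486 + 15625*1404 = 486 + 21937500 = 21937986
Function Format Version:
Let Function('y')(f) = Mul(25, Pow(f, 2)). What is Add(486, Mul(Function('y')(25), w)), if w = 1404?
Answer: 21937986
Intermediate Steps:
Add(486, Mul(Function('y')(25), w)) = Add(486, Mul(Mul(25, Pow(25, 2)), 1404)) = Add(486, Mul(Mul(25, 625), 1404)) = Add(486, Mul(15625, 1404)) = Add(486, 21937500) = 21937986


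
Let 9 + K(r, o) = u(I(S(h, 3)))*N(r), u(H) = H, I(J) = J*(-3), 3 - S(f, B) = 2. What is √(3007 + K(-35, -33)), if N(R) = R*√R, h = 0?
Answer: √(2998 + 105*I*√35) ≈ 55.044 + 5.6427*I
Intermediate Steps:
N(R) = R^(3/2)
S(f, B) = 1 (S(f, B) = 3 - 1*2 = 3 - 2 = 1)
I(J) = -3*J
K(r, o) = -9 - 3*r^(3/2) (K(r, o) = -9 + (-3*1)*r^(3/2) = -9 - 3*r^(3/2))
√(3007 + K(-35, -33)) = √(3007 + (-9 - (-105)*I*√35)) = √(3007 + (-9 + 105*I*√35)) = √(2998 + 105*I*√35)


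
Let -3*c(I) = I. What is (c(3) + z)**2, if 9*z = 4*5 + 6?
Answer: 289/81 ≈ 3.5679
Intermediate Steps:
z = 26/9 (z = (4*5 + 6)/9 = (20 + 6)/9 = (1/9)*26 = 26/9 ≈ 2.8889)
c(I) = -I/3
(c(3) + z)**2 = (-1/3*3 + 26/9)**2 = (-1 + 26/9)**2 = (17/9)**2 = 289/81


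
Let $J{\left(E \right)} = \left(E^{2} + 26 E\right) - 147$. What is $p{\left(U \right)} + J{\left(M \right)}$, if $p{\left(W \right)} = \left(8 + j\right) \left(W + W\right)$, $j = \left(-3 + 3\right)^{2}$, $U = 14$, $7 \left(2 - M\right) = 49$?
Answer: $-28$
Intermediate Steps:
$M = -5$ ($M = 2 - 7 = -5$)
$j = 0$ ($j = 0^{2} = 0$)
$J{\left(E \right)} = -147 + E^{2} + 26 E$
$p{\left(W \right)} = 16 W$ ($p{\left(W \right)} = \left(8 + 0\right) \left(W + W\right) = 8 \cdot 2 W = 16 W$)
$p{\left(U \right)} + J{\left(M \right)} = 16 \cdot 14 + \left(-147 + \left(-5\right)^{2} + 26 \left(-5\right)\right) = 224 - 252 = -28$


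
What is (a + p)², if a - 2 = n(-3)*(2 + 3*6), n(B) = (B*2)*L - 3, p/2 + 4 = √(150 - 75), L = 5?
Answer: 443856 - 13320*√3 ≈ 4.2079e+5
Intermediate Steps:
p = -8 + 10*√3 (p = -8 + 2*√(150 - 75) = -8 + 2*√75 = -8 + 2*(5*√3) = -8 + 10*√3 ≈ 9.3205)
n(B) = -3 + 10*B (n(B) = (B*2)*5 - 3 = (2*B)*5 - 3 = 10*B - 3 = -3 + 10*B)
a = -658 (a = 2 + (-3 + 10*(-3))*(2 + 3*6) = 2 + (-3 - 30)*(2 + 18) = 2 - 33*20 = 2 - 660 = -658)
(a + p)² = (-658 + (-8 + 10*√3))² = (-666 + 10*√3)²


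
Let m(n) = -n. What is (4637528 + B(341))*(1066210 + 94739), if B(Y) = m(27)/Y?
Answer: 1835921290132929/341 ≈ 5.3839e+12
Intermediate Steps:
B(Y) = -27/Y (B(Y) = (-1*27)/Y = -27/Y)
(4637528 + B(341))*(1066210 + 94739) = (4637528 - 27/341)*(1066210 + 94739) = (4637528 - 27*1/341)*1160949 = (4637528 - 27/341)*1160949 = (1581397021/341)*1160949 = 1835921290132929/341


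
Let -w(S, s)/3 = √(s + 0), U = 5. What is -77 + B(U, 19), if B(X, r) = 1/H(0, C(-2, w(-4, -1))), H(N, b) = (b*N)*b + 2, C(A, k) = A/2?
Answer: -153/2 ≈ -76.500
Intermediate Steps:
w(S, s) = -3*√s (w(S, s) = -3*√(s + 0) = -3*√s)
C(A, k) = A/2 (C(A, k) = A*(½) = A/2)
H(N, b) = 2 + N*b² (H(N, b) = (N*b)*b + 2 = N*b² + 2 = 2 + N*b²)
B(X, r) = ½ (B(X, r) = 1/(2 + 0*((½)*(-2))²) = 1/(2 + 0*(-1)²) = 1/(2 + 0*1) = 1/(2 + 0) = 1/2 = ½)
-77 + B(U, 19) = -77 + ½ = -153/2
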